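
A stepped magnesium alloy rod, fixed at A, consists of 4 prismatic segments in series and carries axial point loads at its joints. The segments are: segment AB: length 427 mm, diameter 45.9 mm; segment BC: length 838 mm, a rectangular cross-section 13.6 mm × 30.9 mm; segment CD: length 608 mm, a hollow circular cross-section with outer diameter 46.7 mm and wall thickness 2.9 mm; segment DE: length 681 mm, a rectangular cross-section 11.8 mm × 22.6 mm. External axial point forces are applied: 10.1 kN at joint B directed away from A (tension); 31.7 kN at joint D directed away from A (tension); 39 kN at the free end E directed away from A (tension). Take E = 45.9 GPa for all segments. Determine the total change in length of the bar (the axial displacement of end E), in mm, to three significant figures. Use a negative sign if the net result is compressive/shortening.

8.04 mm

Internal axial forces (sectioning from the free end, tension +): N_DE = 39 kN, N_CD = 70.7 kN, N_BC = 70.7 kN, N_AB = 80.8 kN.
A_AB = 1655 mm².
A_BC = 420.2 mm².
A_CD = 399 mm².
A_DE = 266.7 mm².
δ_AB = 80800·427/(1655·45900) = 0.4543 mm
δ_BC = 70700·838/(420.2·45900) = 3.072 mm
δ_CD = 70700·608/(399·45900) = 2.347 mm
δ_DE = 39000·681/(266.7·45900) = 2.17 mm
δ = Σδ_i = 8.042 mm.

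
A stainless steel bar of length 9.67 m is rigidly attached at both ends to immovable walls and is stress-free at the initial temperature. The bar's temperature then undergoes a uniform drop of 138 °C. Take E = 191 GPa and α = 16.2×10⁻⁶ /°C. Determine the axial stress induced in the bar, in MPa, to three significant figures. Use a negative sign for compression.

Free thermal expansion αLΔT = 16.2e-6 · 9670 · -138 = -21.62 mm.
The walls impose strain ε = −(-21.62)/9670 = 2.2356e-03; σ = Eε = 191000 · 2.2356e-03 = 427 MPa.

427 MPa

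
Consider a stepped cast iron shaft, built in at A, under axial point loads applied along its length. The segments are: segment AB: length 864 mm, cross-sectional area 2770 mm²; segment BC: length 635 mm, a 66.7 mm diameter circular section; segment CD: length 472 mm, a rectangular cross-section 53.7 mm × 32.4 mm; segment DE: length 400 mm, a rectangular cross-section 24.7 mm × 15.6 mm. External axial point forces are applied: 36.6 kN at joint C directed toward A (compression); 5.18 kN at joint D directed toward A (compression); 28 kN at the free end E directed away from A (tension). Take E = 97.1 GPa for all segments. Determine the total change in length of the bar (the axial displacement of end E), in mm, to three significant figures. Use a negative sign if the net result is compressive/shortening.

0.293 mm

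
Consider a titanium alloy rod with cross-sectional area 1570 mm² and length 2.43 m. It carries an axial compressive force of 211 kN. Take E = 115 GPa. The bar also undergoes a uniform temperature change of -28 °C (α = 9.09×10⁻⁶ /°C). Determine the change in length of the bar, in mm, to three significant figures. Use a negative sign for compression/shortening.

δ_mech = NL/(AE) = -211000·2430/(1570·115000) = -2.84 mm.
δ_thermal = αLΔT = 9.09e-6·2430·-28 = -0.6185 mm.
δ = δ_mech + δ_thermal = -3.458 mm.

-3.46 mm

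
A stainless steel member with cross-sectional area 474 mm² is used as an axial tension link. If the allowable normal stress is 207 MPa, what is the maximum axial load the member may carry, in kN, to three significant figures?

98.1 kN

P_max = σ_allow · A = 207 · 474 = 98120 N = 98.12 kN.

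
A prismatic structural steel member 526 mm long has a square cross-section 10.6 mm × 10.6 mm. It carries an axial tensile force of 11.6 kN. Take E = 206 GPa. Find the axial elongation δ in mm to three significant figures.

A = 112.4 mm².
δ_mech = NL/(AE) = 11600·526/(112.4·206000) = 0.2636 mm.

0.264 mm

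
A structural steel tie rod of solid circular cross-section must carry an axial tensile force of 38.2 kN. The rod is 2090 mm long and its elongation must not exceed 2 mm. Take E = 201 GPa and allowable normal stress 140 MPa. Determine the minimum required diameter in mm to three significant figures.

18.6 mm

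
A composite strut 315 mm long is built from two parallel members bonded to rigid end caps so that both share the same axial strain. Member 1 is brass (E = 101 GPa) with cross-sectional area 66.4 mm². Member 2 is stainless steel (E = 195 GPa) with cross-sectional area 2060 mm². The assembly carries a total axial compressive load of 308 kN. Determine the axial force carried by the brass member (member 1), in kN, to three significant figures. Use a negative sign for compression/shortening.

Equal strain + equilibrium ⇒ each member carries load in proportion to AE: A₁E₁ = 6706000 N, A₂E₂ = 401700000 N, ΣAE = 408400000 N.
F₁ = P·A₁E₁/ΣAE = -308000·6706000/408400000 = -5058 N.

-5.06 kN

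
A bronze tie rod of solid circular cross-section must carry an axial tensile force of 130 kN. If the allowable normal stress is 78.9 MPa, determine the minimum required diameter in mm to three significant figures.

Required area A ≥ P/σ_allow = 130000/78.9 = 1648 mm².
For a solid circular section, d ≥ √(4A/π) = 45.8 mm.

45.8 mm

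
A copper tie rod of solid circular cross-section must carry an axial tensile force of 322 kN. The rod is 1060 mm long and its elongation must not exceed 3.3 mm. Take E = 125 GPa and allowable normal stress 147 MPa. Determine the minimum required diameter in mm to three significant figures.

52.8 mm

Required area A ≥ P/σ_allow = 322000/147 = 2190 mm².
For a solid circular section, d ≥ √(4A/π) = 52.81 mm.
Elongation limit: A ≥ PL/(Eδ_allow) = 322000·1060/(125000·3.3) = 827.4 mm² ⇒ d ≥ 32.46 mm.
The stress limit governs.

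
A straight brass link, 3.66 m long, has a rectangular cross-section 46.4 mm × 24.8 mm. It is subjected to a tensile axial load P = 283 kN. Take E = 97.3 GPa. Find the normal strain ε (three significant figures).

A = 1151 mm².
σ = N/A = 245.9 MPa; ε = σ/E = 245.9/97300 = 2.528e-03.

0.00253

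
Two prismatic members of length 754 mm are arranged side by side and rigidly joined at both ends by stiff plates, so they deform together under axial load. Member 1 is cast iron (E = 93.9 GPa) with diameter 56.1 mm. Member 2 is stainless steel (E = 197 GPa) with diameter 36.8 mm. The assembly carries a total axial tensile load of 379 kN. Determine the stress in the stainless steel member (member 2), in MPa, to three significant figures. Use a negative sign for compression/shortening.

A_1 = 2472 mm².
A_2 = 1064 mm².
Equal strain + equilibrium ⇒ each member carries load in proportion to AE: A₁E₁ = 232100000 N, A₂E₂ = 209500000 N, ΣAE = 441600000 N.
σ₂ = P·E₂/ΣAE = 379000·197000/441600000 = 169.1 MPa.

169 MPa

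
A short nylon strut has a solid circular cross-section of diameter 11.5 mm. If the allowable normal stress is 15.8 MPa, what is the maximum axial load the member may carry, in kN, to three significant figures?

1.64 kN

A = 103.9 mm².
P_max = σ_allow · A = 15.8 · 103.9 = 1641 N = 1.641 kN.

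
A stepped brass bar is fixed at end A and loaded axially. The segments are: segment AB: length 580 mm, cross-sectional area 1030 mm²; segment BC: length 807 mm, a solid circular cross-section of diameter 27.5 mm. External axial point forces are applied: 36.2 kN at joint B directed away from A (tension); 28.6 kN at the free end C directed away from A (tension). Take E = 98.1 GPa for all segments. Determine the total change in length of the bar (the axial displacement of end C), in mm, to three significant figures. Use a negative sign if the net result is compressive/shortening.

0.768 mm

Internal axial forces (sectioning from the free end, tension +): N_BC = 28.6 kN, N_AB = 64.8 kN.
A_BC = 594 mm².
δ_AB = 64800·580/(1030·98100) = 0.372 mm
δ_BC = 28600·807/(594·98100) = 0.3961 mm
δ = Σδ_i = 0.7681 mm.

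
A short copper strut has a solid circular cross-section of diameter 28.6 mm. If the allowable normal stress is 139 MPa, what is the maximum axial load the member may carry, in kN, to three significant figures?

A = 642.4 mm².
P_max = σ_allow · A = 139 · 642.4 = 89300 N = 89.3 kN.

89.3 kN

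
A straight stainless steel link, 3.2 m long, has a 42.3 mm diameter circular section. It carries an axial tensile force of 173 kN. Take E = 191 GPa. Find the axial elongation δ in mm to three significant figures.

A = 1405 mm².
δ_mech = NL/(AE) = 173000·3200/(1405·191000) = 2.062 mm.

2.06 mm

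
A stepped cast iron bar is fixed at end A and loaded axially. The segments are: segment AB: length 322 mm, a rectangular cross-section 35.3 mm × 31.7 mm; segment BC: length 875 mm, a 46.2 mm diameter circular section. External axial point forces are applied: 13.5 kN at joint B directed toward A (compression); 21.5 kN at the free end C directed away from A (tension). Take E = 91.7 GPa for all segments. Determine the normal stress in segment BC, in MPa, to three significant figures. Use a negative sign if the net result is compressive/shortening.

Internal axial forces (sectioning from the free end, tension +): N_BC = 21.5 kN, N_AB = 8 kN.
A_BC = 1676 mm².
σ_BC = N_BC/A_BC = 21500/1676 = 12.83 MPa.

12.8 MPa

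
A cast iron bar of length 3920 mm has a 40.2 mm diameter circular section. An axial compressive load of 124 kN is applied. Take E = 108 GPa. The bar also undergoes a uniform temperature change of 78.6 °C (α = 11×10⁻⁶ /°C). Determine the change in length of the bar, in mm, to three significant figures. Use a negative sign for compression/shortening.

A = 1269 mm².
δ_mech = NL/(AE) = -124000·3920/(1269·108000) = -3.546 mm.
δ_thermal = αLΔT = 11e-6·3920·78.6 = 3.389 mm.
δ = δ_mech + δ_thermal = -0.1568 mm.

-0.157 mm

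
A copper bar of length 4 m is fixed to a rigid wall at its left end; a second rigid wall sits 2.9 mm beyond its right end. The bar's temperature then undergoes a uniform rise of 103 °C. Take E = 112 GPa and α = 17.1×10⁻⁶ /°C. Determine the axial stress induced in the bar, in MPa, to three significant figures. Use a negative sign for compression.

-116 MPa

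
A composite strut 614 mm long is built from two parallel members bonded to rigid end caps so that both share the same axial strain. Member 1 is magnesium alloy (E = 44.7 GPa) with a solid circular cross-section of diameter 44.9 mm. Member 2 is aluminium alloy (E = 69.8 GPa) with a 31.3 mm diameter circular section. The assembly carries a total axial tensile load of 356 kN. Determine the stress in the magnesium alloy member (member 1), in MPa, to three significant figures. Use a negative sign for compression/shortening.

A_1 = 1583 mm².
A_2 = 769.4 mm².
Equal strain + equilibrium ⇒ each member carries load in proportion to AE: A₁E₁ = 70780000 N, A₂E₂ = 53710000 N, ΣAE = 124500000 N.
σ₁ = P·E₁/ΣAE = 356000·44700/124500000 = 127.8 MPa.

128 MPa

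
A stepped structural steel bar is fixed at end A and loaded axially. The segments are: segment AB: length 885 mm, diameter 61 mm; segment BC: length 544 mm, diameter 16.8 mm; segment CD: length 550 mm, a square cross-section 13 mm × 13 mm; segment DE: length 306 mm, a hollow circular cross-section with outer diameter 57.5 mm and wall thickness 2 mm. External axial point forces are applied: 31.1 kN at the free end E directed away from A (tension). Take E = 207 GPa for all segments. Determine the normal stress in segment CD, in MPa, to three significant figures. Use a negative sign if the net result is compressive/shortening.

184 MPa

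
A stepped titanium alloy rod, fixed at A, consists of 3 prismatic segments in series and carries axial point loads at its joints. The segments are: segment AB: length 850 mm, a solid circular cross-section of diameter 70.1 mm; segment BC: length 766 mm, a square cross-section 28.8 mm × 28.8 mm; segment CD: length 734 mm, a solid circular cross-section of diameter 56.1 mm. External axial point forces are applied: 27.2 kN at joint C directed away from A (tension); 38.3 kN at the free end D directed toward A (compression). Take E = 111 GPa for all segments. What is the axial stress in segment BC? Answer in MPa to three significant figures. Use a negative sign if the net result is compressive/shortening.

-13.4 MPa

Internal axial forces (sectioning from the free end, tension +): N_CD = -38.3 kN, N_BC = -11.1 kN, N_AB = -11.1 kN.
A_BC = 829.4 mm².
σ_BC = N_BC/A_BC = -11100/829.4 = -13.38 MPa.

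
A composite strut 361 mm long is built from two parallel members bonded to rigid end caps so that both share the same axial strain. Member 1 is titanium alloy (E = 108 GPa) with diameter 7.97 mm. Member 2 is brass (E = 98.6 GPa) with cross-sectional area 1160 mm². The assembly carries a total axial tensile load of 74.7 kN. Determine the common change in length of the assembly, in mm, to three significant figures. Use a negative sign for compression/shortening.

0.225 mm

A_1 = 49.89 mm².
Equal strain + equilibrium ⇒ each member carries load in proportion to AE: A₁E₁ = 5388000 N, A₂E₂ = 114400000 N, ΣAE = 119800000 N.
δ = PL/ΣAE = 74700·361/119800000 = 0.2252 mm.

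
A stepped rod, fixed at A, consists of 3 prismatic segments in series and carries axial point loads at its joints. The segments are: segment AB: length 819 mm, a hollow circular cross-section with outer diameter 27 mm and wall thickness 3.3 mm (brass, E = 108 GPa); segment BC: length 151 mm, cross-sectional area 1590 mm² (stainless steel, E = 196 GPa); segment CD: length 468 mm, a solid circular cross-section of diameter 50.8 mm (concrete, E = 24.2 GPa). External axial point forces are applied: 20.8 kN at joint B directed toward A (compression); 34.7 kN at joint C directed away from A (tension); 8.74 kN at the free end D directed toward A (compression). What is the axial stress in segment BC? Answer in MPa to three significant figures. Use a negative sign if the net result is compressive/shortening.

Internal axial forces (sectioning from the free end, tension +): N_CD = -8.74 kN, N_BC = 25.96 kN, N_AB = 5.16 kN.
σ_BC = N_BC/A_BC = 25960/1590 = 16.33 MPa.

16.3 MPa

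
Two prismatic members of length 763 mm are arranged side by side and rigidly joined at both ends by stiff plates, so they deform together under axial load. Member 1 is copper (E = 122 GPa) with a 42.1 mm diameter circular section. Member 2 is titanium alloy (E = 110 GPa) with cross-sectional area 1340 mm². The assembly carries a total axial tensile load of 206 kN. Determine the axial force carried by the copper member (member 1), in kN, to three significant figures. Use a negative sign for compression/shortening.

110 kN

A_1 = 1392 mm².
Equal strain + equilibrium ⇒ each member carries load in proportion to AE: A₁E₁ = 169800000 N, A₂E₂ = 147400000 N, ΣAE = 317200000 N.
F₁ = P·A₁E₁/ΣAE = 206000·169800000/317200000 = 110300 N.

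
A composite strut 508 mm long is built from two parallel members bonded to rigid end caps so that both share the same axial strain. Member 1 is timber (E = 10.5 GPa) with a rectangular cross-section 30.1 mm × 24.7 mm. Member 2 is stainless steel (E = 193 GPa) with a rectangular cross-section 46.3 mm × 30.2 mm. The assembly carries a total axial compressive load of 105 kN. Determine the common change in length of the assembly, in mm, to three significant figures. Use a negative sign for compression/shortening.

-0.192 mm

A_1 = 743.5 mm².
A_2 = 1398 mm².
Equal strain + equilibrium ⇒ each member carries load in proportion to AE: A₁E₁ = 7806000 N, A₂E₂ = 269900000 N, ΣAE = 277700000 N.
δ = PL/ΣAE = -105000·508/277700000 = -0.1921 mm.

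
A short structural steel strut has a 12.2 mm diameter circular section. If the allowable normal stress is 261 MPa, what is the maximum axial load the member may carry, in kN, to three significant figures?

30.5 kN

A = 116.9 mm².
P_max = σ_allow · A = 261 · 116.9 = 30510 N = 30.51 kN.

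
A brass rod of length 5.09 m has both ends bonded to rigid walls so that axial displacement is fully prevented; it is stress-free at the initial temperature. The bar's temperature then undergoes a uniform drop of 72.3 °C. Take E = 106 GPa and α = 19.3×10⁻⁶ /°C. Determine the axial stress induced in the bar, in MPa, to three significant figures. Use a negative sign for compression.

Free thermal expansion αLΔT = 19.3e-6 · 5090 · -72.3 = -7.103 mm.
The walls impose strain ε = −(-7.103)/5090 = 1.3954e-03; σ = Eε = 106000 · 1.3954e-03 = 147.9 MPa.

148 MPa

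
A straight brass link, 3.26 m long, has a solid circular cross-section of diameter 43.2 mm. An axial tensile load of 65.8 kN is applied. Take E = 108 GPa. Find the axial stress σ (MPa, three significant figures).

44.9 MPa

A = 1466 mm².
σ = N/A = 65800/1466 = 44.89 MPa.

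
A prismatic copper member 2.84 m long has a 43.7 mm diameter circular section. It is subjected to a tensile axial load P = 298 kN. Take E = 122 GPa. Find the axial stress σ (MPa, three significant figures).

A = 1500 mm².
σ = N/A = 298000/1500 = 198.7 MPa.

199 MPa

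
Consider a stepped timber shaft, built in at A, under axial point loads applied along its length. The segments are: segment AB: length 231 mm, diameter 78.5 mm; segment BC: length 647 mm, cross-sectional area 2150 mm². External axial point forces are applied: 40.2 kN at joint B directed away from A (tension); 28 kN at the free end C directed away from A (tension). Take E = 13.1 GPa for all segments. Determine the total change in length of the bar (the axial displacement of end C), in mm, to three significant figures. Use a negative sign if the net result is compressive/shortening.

0.892 mm

Internal axial forces (sectioning from the free end, tension +): N_BC = 28 kN, N_AB = 68.2 kN.
A_AB = 4840 mm².
δ_AB = 68200·231/(4840·13100) = 0.2485 mm
δ_BC = 28000·647/(2150·13100) = 0.6432 mm
δ = Σδ_i = 0.8917 mm.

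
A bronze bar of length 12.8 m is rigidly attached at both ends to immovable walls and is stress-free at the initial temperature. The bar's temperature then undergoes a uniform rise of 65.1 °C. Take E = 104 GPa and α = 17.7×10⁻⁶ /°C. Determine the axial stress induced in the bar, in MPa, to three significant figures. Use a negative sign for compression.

-120 MPa

Free thermal expansion αLΔT = 17.7e-6 · 12800 · 65.1 = 14.75 mm.
The walls impose strain ε = −(14.75)/12800 = -1.1523e-03; σ = Eε = 104000 · -1.1523e-03 = -119.8 MPa.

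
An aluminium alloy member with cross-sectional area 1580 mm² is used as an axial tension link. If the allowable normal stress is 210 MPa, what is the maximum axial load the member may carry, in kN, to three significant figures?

332 kN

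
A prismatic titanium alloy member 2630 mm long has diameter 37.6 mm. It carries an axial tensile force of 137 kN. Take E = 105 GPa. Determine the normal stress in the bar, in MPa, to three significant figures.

123 MPa

A = 1110 mm².
σ = N/A = 137000/1110 = 123.4 MPa.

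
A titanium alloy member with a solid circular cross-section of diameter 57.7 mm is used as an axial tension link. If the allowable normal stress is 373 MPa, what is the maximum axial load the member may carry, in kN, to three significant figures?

A = 2615 mm².
P_max = σ_allow · A = 373 · 2615 = 975300 N = 975.3 kN.

975 kN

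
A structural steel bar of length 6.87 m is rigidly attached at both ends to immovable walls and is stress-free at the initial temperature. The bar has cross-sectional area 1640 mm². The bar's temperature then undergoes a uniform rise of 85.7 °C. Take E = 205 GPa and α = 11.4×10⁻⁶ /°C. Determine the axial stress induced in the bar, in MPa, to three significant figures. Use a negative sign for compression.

Free thermal expansion αLΔT = 11.4e-6 · 6870 · 85.7 = 6.712 mm.
The walls impose strain ε = −(6.712)/6870 = -9.7698e-04; σ = Eε = 205000 · -9.7698e-04 = -200.3 MPa.

-200 MPa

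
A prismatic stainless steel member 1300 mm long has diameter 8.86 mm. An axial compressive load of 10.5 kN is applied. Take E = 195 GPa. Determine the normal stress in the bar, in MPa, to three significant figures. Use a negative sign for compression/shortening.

A = 61.65 mm².
σ = N/A = -10500/61.65 = -170.3 MPa.

-170 MPa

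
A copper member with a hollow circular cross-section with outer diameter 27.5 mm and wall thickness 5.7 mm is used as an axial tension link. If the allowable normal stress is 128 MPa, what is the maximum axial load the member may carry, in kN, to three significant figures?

50.0 kN

A = 390.4 mm².
P_max = σ_allow · A = 128 · 390.4 = 49970 N = 49.97 kN.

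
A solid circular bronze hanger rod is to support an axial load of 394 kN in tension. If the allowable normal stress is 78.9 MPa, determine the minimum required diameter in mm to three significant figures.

Required area A ≥ P/σ_allow = 394000/78.9 = 4994 mm².
For a solid circular section, d ≥ √(4A/π) = 79.74 mm.

79.7 mm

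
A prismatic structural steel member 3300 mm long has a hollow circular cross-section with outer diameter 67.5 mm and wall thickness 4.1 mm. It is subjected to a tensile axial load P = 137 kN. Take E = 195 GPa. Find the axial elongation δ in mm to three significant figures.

2.84 mm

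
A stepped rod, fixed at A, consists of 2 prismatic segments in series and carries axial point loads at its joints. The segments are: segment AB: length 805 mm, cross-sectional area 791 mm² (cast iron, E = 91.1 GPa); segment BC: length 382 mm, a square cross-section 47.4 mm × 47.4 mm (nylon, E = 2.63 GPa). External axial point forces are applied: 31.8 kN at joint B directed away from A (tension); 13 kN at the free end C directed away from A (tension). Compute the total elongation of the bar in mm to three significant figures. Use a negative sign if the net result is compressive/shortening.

1.34 mm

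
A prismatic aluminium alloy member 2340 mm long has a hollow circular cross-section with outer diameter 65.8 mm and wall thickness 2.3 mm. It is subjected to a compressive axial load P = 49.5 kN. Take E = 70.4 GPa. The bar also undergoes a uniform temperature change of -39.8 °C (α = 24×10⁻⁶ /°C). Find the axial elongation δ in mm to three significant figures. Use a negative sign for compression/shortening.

A = 458.8 mm².
δ_mech = NL/(AE) = -49500·2340/(458.8·70400) = -3.586 mm.
δ_thermal = αLΔT = 24e-6·2340·-39.8 = -2.235 mm.
δ = δ_mech + δ_thermal = -5.821 mm.

-5.82 mm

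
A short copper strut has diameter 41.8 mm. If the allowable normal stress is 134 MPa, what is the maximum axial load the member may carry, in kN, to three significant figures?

184 kN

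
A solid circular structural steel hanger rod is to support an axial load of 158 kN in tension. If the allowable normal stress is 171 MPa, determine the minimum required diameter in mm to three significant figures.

34.3 mm

Required area A ≥ P/σ_allow = 158000/171 = 924 mm².
For a solid circular section, d ≥ √(4A/π) = 34.3 mm.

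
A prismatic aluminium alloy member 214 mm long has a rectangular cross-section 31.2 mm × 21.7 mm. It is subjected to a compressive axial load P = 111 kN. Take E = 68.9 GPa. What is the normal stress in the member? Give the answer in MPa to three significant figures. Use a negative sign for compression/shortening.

-164 MPa

A = 677 mm².
σ = N/A = -111000/677 = -163.9 MPa.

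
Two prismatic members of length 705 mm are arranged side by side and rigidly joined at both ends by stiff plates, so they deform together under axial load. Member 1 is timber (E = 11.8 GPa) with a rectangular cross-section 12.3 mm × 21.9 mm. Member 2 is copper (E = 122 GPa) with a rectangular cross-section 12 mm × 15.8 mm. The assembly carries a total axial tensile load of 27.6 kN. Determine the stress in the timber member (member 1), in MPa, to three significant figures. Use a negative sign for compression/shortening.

A_1 = 269.4 mm².
A_2 = 189.6 mm².
Equal strain + equilibrium ⇒ each member carries load in proportion to AE: A₁E₁ = 3179000 N, A₂E₂ = 23130000 N, ΣAE = 26310000 N.
σ₁ = P·E₁/ΣAE = 27600·11800/26310000 = 12.38 MPa.

12.4 MPa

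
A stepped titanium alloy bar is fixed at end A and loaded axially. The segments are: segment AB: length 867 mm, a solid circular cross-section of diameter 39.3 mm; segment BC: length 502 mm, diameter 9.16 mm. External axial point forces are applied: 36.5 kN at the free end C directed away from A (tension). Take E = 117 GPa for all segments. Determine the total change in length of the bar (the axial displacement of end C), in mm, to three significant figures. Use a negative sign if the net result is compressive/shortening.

2.60 mm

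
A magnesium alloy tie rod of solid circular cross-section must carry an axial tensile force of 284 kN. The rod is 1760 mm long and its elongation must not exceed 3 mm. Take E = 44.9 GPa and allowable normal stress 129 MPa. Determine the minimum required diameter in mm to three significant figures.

Required area A ≥ P/σ_allow = 284000/129 = 2202 mm².
For a solid circular section, d ≥ √(4A/π) = 52.94 mm.
Elongation limit: A ≥ PL/(Eδ_allow) = 284000·1760/(44900·3) = 3711 mm² ⇒ d ≥ 68.74 mm.
The elongation limit governs.

68.7 mm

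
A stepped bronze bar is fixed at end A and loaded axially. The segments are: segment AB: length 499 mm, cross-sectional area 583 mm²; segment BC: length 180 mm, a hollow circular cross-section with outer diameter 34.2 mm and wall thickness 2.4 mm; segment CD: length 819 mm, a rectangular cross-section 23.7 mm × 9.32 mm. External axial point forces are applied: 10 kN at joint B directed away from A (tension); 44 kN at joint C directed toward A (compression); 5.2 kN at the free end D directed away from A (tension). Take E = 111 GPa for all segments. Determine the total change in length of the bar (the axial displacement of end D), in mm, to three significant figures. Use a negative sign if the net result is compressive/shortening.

-0.311 mm

Internal axial forces (sectioning from the free end, tension +): N_CD = 5.2 kN, N_BC = -38.8 kN, N_AB = -28.8 kN.
A_BC = 239.8 mm².
A_CD = 220.9 mm².
δ_AB = -28800·499/(583·111000) = -0.2221 mm
δ_BC = -38800·180/(239.8·111000) = -0.2624 mm
δ_CD = 5200·819/(220.9·111000) = 0.1737 mm
δ = Σδ_i = -0.3108 mm.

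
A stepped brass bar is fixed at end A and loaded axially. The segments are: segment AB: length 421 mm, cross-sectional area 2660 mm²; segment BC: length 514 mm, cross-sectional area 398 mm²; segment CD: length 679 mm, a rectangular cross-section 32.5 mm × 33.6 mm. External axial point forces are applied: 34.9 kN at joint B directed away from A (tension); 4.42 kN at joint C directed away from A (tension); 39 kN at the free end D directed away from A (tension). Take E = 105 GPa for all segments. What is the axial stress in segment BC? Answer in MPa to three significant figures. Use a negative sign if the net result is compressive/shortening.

Internal axial forces (sectioning from the free end, tension +): N_CD = 39 kN, N_BC = 43.42 kN, N_AB = 78.32 kN.
σ_BC = N_BC/A_BC = 43420/398 = 109.1 MPa.

109 MPa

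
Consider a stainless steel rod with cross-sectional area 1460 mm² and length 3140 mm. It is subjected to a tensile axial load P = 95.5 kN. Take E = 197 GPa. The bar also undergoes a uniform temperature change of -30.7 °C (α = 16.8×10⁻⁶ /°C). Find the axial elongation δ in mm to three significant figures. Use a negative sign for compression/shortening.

-0.577 mm

δ_mech = NL/(AE) = 95500·3140/(1460·197000) = 1.043 mm.
δ_thermal = αLΔT = 16.8e-6·3140·-30.7 = -1.619 mm.
δ = δ_mech + δ_thermal = -0.5769 mm.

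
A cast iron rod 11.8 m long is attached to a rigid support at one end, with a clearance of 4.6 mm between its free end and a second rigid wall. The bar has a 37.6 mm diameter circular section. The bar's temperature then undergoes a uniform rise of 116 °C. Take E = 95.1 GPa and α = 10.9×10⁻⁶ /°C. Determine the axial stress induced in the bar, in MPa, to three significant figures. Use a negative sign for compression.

-83.2 MPa

Free thermal expansion αLΔT = 10.9e-6 · 11800 · 116 = 14.92 mm.
The walls engage after the gap closes; constrained expansion = 14.92 − 4.6 = 10.32 mm.
The walls impose strain ε = −(10.32)/11800 = -8.7457e-04; σ = Eε = 95100 · -8.7457e-04 = -83.17 MPa.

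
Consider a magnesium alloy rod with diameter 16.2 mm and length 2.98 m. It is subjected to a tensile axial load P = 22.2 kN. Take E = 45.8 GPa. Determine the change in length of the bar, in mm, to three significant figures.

7.01 mm

A = 206.1 mm².
δ_mech = NL/(AE) = 22200·2980/(206.1·45800) = 7.008 mm.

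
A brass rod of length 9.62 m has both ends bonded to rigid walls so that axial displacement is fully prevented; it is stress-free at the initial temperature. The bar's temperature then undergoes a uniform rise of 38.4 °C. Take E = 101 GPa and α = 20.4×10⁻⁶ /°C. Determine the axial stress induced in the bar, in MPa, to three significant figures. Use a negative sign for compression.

-79.1 MPa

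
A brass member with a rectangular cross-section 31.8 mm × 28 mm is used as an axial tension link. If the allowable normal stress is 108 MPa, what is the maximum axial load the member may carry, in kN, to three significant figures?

A = 890.4 mm².
P_max = σ_allow · A = 108 · 890.4 = 96160 N = 96.16 kN.

96.2 kN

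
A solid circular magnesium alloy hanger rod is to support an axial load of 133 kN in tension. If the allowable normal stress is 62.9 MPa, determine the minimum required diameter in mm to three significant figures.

51.9 mm

Required area A ≥ P/σ_allow = 133000/62.9 = 2114 mm².
For a solid circular section, d ≥ √(4A/π) = 51.89 mm.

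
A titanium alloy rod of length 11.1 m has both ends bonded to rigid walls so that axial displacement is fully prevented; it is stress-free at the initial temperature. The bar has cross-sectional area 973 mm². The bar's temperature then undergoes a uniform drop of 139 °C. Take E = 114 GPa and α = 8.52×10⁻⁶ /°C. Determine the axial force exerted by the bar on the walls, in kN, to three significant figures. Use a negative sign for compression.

131 kN

Free thermal expansion αLΔT = 8.52e-6 · 11100 · -139 = -13.15 mm.
The walls impose strain ε = −(-13.15)/11100 = 1.1843e-03; σ = Eε = 114000 · 1.1843e-03 = 135 MPa.
Wall reaction R = σ·A = 135·973 = 131400 N = 131.4 kN.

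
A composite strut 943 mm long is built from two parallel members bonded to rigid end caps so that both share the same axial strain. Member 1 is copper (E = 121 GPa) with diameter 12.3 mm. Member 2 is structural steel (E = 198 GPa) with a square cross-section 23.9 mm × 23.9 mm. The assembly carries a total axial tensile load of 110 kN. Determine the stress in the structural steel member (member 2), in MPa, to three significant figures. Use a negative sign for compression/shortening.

A_1 = 118.8 mm².
A_2 = 571.2 mm².
Equal strain + equilibrium ⇒ each member carries load in proportion to AE: A₁E₁ = 14380000 N, A₂E₂ = 113100000 N, ΣAE = 127500000 N.
σ₂ = P·E₂/ΣAE = 110000·198000/127500000 = 170.9 MPa.

171 MPa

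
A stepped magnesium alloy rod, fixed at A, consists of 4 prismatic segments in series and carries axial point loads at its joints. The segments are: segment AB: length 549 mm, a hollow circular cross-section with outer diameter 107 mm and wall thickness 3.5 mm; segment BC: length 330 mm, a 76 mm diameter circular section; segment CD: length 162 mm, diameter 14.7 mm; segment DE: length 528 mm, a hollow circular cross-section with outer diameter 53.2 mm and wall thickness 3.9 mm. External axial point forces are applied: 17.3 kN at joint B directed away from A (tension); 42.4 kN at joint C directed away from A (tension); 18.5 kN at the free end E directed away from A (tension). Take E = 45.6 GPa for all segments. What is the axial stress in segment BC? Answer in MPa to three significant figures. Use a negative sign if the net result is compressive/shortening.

13.4 MPa

Internal axial forces (sectioning from the free end, tension +): N_DE = 18.5 kN, N_CD = 18.5 kN, N_BC = 60.9 kN, N_AB = 78.2 kN.
A_BC = 4536 mm².
σ_BC = N_BC/A_BC = 60900/4536 = 13.42 MPa.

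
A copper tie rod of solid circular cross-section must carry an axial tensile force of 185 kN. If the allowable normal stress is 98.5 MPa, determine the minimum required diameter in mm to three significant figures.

48.9 mm

Required area A ≥ P/σ_allow = 185000/98.5 = 1878 mm².
For a solid circular section, d ≥ √(4A/π) = 48.9 mm.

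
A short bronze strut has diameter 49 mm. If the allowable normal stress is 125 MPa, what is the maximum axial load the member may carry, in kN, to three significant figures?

236 kN

A = 1886 mm².
P_max = σ_allow · A = 125 · 1886 = 235700 N = 235.7 kN.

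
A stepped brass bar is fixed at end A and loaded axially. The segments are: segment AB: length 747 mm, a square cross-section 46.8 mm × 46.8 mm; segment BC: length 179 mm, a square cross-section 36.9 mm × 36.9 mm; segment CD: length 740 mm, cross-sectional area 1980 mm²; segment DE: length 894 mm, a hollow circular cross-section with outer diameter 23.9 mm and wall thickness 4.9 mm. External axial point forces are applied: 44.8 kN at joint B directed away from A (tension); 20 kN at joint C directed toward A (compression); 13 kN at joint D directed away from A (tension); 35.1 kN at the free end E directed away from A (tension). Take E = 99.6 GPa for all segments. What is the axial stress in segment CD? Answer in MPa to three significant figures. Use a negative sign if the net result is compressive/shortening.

24.3 MPa

Internal axial forces (sectioning from the free end, tension +): N_DE = 35.1 kN, N_CD = 48.1 kN, N_BC = 28.1 kN, N_AB = 72.9 kN.
σ_CD = N_CD/A_CD = 48100/1980 = 24.29 MPa.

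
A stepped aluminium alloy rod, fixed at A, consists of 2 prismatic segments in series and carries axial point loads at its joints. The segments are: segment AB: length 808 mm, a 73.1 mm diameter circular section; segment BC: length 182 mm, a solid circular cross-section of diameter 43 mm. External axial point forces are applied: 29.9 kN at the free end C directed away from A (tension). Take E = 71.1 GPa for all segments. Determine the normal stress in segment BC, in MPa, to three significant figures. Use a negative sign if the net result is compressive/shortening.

20.6 MPa

Internal axial forces (sectioning from the free end, tension +): N_BC = 29.9 kN, N_AB = 29.9 kN.
A_BC = 1452 mm².
σ_BC = N_BC/A_BC = 29900/1452 = 20.59 MPa.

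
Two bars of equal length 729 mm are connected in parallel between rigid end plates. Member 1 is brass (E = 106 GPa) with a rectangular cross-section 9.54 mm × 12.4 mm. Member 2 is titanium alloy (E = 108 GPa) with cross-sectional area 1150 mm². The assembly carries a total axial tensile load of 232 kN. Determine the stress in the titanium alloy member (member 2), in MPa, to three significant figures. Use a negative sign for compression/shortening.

A_1 = 118.3 mm².
Equal strain + equilibrium ⇒ each member carries load in proportion to AE: A₁E₁ = 12540000 N, A₂E₂ = 124200000 N, ΣAE = 136700000 N.
σ₂ = P·E₂/ΣAE = 232000·108000/136700000 = 183.2 MPa.

183 MPa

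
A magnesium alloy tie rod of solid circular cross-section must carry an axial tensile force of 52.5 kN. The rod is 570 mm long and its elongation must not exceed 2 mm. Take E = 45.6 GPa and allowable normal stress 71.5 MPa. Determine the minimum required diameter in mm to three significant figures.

Required area A ≥ P/σ_allow = 52500/71.5 = 734.3 mm².
For a solid circular section, d ≥ √(4A/π) = 30.58 mm.
Elongation limit: A ≥ PL/(Eδ_allow) = 52500·570/(45600·2) = 328.1 mm² ⇒ d ≥ 20.44 mm.
The stress limit governs.

30.6 mm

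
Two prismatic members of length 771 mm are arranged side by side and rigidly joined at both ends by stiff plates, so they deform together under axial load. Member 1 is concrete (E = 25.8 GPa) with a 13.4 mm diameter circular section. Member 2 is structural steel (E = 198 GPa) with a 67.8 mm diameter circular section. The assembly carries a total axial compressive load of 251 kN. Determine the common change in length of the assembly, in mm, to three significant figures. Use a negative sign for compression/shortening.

A_1 = 141 mm².
A_2 = 3610 mm².
Equal strain + equilibrium ⇒ each member carries load in proportion to AE: A₁E₁ = 3638000 N, A₂E₂ = 714800000 N, ΣAE = 718500000 N.
δ = PL/ΣAE = -251000·771/718500000 = -0.2693 mm.

-0.269 mm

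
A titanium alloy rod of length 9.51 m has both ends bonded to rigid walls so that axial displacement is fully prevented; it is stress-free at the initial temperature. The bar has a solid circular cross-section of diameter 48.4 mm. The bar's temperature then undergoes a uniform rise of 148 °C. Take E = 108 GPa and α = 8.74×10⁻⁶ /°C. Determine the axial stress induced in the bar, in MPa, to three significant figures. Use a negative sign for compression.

-140 MPa

Free thermal expansion αLΔT = 8.74e-6 · 9510 · 148 = 12.3 mm.
The walls impose strain ε = −(12.3)/9510 = -1.2935e-03; σ = Eε = 108000 · -1.2935e-03 = -139.7 MPa.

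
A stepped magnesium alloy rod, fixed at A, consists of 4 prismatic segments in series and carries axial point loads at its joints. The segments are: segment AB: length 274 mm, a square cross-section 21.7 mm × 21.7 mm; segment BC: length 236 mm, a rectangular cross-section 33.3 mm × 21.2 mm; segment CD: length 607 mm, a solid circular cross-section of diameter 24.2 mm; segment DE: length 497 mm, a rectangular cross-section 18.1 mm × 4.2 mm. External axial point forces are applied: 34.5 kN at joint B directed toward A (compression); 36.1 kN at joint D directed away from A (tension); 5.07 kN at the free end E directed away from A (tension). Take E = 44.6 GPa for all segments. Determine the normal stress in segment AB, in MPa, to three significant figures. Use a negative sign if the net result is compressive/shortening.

14.2 MPa

Internal axial forces (sectioning from the free end, tension +): N_DE = 5.07 kN, N_CD = 41.17 kN, N_BC = 41.17 kN, N_AB = 6.67 kN.
A_AB = 470.9 mm².
σ_AB = N_AB/A_AB = 6670/470.9 = 14.16 MPa.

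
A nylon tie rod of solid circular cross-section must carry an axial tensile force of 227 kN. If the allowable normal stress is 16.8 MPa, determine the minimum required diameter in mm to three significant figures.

131 mm

Required area A ≥ P/σ_allow = 227000/16.8 = 13510 mm².
For a solid circular section, d ≥ √(4A/π) = 131.2 mm.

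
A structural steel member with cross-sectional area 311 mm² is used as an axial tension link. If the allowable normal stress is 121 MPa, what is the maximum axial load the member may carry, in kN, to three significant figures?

37.6 kN

P_max = σ_allow · A = 121 · 311 = 37630 N = 37.63 kN.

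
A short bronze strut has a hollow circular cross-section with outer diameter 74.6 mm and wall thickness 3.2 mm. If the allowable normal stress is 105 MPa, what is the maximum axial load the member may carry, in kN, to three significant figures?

75.4 kN

A = 717.8 mm².
P_max = σ_allow · A = 105 · 717.8 = 75370 N = 75.37 kN.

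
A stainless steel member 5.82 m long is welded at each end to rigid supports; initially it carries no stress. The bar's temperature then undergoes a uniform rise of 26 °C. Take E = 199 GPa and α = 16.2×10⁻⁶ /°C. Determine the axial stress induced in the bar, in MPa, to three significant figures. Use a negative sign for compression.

Free thermal expansion αLΔT = 16.2e-6 · 5820 · 26 = 2.451 mm.
The walls impose strain ε = −(2.451)/5820 = -4.2120e-04; σ = Eε = 199000 · -4.2120e-04 = -83.82 MPa.

-83.8 MPa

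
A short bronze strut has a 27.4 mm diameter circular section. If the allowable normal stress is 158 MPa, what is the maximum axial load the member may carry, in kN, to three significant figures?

A = 589.6 mm².
P_max = σ_allow · A = 158 · 589.6 = 93160 N = 93.16 kN.

93.2 kN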